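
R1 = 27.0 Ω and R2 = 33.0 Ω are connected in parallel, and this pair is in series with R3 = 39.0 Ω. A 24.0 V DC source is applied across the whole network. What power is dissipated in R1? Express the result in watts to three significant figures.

First find R_p for the parallel pair, then treat R_p + R3 as a series loop.
R_p = (27.0×33.0)/(27.0+33.0) = 14.85 Ω
R_total = R_p + 39.0 = 14.85 + 39.0 = 53.85 Ω
I = V / R_total = 24.0 / 53.85 = 0.4457 A
Voltage across the parallel pair: V_p = I × R_p = 0.4457 × 14.85 = 6.618 V
R1 sits across V_p; its power is V_p²/R.
P_R1 = (6.618)² / 27.0 = 1.622 W

1.62 W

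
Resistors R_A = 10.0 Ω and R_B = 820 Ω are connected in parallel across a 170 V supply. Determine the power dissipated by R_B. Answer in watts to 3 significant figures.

Parallel branches share the same voltage; P = V²/R gives the branch power in one step.
P_R_B = V² / R_B = (170)² / 820 Ω = 35.24 W

35.2 W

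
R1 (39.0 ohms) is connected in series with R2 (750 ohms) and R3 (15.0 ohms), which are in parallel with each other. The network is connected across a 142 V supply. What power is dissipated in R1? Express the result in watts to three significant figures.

Reduce the parallel pair to R_p first; the network is then a simple series string.
R_p = (750×15.0)/(750+15.0) = 14.71 Ω
R_total = 39.0 + 14.71 = 53.71 Ω
I = V / R_total = 142 / 53.71 = 2.644 A
R1 is in the main series path, so its power is I²R1.
P_R1 = (2.644)² × 39.0 = 272.6 W

273 W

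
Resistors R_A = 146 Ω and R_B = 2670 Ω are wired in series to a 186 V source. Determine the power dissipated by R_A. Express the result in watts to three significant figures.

0.637 W

Since the resistors are in series they all carry the loop current I = V/R_total; the power in any one is I²R.
R_total = 146 + 2670 = 2816 Ω
I = V / R_total = 186 / 2816 = 0.06605 A
P_R_A = I² × R_A = (0.06605)² × 146 = 0.6370 W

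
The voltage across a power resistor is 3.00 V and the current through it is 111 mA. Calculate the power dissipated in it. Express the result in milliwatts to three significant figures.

333 mW

With V and I both given, power follows immediately from P = V I.
P = 3.00 V × 0.1110 A = 0.3330 W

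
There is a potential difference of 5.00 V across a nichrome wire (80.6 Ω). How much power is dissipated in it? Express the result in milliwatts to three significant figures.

310 mW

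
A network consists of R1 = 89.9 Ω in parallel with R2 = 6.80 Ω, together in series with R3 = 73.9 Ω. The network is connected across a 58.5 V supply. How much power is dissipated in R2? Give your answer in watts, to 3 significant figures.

Combine R1 and R2 into their parallel equivalent first, reducing the network to two series resistors.
R_p = (89.9×6.80)/(89.9+6.80) = 6.322 Ω
R_total = R_p + 73.9 = 6.322 + 73.9 = 80.22 Ω
I = V / R_total = 58.5 / 80.22 = 0.7292 A
Voltage across the parallel pair: V_p = I × R_p = 0.7292 × 6.322 = 4.610 V
R2 sits across V_p; its power is V_p²/R.
P_R2 = (4.610)² / 6.80 = 3.125 W

3.13 W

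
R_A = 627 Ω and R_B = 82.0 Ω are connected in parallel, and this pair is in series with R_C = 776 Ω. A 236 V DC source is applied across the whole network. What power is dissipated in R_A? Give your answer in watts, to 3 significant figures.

0.649 W

Collapse the R_A‖R_B pair into one equivalent R_p; then R_p and R_C form a series string.
R_p = (627×82.0)/(627+82.0) = 72.52 Ω
R_total = R_p + 776 = 72.52 + 776 = 848.5 Ω
I = V / R_total = 236 / 848.5 = 0.2781 A
Voltage across the parallel pair: V_p = I × R_p = 0.2781 × 72.52 = 20.17 V
R_A has V_p across it, so P = V_p²/R_A.
P_R_A = (20.17)² / 627 = 0.6488 W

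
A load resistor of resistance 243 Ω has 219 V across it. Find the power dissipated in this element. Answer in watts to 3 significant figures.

With V across and R both known, P = V²/R gives the dissipation directly.
P = (219 V)² / 243 Ω = 197.4 W

197 W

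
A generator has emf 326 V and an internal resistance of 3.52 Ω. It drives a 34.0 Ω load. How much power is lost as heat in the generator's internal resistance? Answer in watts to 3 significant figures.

266 W

The internal resistance carries the same current as the load; P_int = I²r.
I = ε / (r + R) = 326 / (3.52 + 34.0) = 8.689 A
P_int = I² r = (8.689)² × 3.52 = 265.7 W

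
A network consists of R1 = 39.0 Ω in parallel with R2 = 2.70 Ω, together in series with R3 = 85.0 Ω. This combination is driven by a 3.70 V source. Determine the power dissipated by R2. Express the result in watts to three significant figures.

Collapse the R1‖R2 pair into one equivalent R_p; then R_p and R3 form a series string.
R_p = (39.0×2.70)/(39.0+2.70) = 2.525 Ω
R_total = R_p + 85.0 = 2.525 + 85.0 = 87.53 Ω
I = V / R_total = 3.70 / 87.53 = 0.04227 A
Voltage across the parallel pair: V_p = I × R_p = 0.04227 × 2.525 = 0.1067 V
R2 has V_p across it, so P = V_p²/R2.
P_R2 = (0.1067)² / 2.70 = 0.004220 W

0.00422 W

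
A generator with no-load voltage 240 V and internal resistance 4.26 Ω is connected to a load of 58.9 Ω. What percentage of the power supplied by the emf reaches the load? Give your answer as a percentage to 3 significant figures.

93.3 %

The source delivers εI, of which I²R reaches the load and I²r is lost; since I is common, η = R/(R+r).
η = R / (R + r) = 58.9 / (58.9 + 4.26) = 0.9326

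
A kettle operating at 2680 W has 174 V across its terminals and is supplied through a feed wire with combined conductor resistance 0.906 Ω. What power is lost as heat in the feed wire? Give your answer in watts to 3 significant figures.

215 W

Line loss is just I²R for the cable — we know both I and R_line directly.
I = P / V = 2680 / 174 = 15.40 A through the feed wire.
P_line = I² R_line = (15.40)² × 0.906 = 214.9 W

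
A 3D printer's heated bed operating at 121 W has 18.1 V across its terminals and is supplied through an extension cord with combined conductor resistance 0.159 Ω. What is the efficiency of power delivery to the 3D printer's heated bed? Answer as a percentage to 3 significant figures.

I = P / V = 121 / 18.1 = 6.685 A through the extension cord.
P_line = I² R_line = (6.685)² × 0.159 = 7.106 W
P_source = P_load + P_line = 121.0 + 7.106 = 128.1 W
η = P_load / P_source = 121.0 / 128.1 = 0.9445

94.5 %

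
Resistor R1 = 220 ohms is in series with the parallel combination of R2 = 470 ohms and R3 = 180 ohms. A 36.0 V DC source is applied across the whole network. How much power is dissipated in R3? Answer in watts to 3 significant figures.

0.995 W

First combine the parallel branches into one equivalent R_p, then R1 + R_p is a series pair.
R_p = (470×180)/(470+180) = 130.2 Ω
R_total = 220 + 130.2 = 350.2 Ω
I = V / R_total = 36.0 / 350.2 = 0.1028 A
Voltage across the parallel pair: V_p = I × R_p = 0.1028 × 130.2 = 13.38 V
R3 is across V_p, so use P = V²/R for that branch.
P_R3 = (13.38)² / 180 = 0.9948 W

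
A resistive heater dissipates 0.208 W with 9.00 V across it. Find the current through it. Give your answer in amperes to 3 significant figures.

0.0231 A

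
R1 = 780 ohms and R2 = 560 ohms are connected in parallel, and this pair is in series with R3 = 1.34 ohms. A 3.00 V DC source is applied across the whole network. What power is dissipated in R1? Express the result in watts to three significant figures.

Reduce the parallel combination to a single R_p; the circuit then becomes R_p in series with the remaining resistor.
R_p = (780×560)/(780+560) = 326.0 Ω
R_total = R_p + 1.34 = 326.0 + 1.34 = 327.3 Ω
I = V / R_total = 3.00 / 327.3 = 0.009166 A
Voltage across the parallel pair: V_p = I × R_p = 0.009166 × 326.0 = 2.988 V
R1 sits across V_p; its power is V_p²/R.
P_R1 = (2.988)² / 780 = 0.01144 W

0.0114 W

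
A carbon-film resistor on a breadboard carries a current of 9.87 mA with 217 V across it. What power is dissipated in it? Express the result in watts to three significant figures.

Since both terminal voltage and current are stated, P = V I gives the power in one step.
P = 217 V × 0.009870 A = 2.142 W

2.14 W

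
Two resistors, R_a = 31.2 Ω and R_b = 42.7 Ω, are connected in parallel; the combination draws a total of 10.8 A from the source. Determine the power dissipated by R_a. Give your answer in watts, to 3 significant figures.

1210 W

Only the total current is stated, so first find the parallel equivalent to get the voltage across the combination.
1/R_eq = 1/31.2 + 1/42.7 ⇒ R_eq = 18.03 Ω
V = I_total × R_eq = 10.80 × 18.03 = 194.7 V
P_R_a = V² / R_a = (194.7)² / 31.2 = 1215 W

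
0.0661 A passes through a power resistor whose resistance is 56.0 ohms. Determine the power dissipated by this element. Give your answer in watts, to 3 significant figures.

Current and resistance are given, so P = I²R is the direct form.
P = (0.06610 A)² × 56.0 Ω = 0.2447 W

0.245 W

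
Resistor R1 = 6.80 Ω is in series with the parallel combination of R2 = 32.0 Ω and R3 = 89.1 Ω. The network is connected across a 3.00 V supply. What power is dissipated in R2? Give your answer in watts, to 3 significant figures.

Replace R2 and R3 with their parallel equivalent so the circuit becomes R1 in series with R_p.
R_p = (32.0×89.1)/(32.0+89.1) = 23.54 Ω
R_total = 6.80 + 23.54 = 30.34 Ω
I = V / R_total = 3.00 / 30.34 = 0.09887 A
Voltage across the parallel pair: V_p = I × R_p = 0.09887 × 23.54 = 2.328 V
R2 is across V_p, so use P = V²/R for that branch.
P_R2 = (2.328)² / 32.0 = 0.1693 W

0.169 W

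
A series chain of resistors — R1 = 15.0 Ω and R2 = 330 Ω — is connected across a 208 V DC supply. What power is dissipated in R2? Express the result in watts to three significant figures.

120 W

In a series string the same current flows through every resistor — find that current, then P = I²R for the one we want.
R_total = 15.0 + 330 = 345.0 Ω
I = V / R_total = 208 / 345.0 = 0.6029 A
P_R2 = I² × R2 = (0.6029)² × 330 = 120.0 W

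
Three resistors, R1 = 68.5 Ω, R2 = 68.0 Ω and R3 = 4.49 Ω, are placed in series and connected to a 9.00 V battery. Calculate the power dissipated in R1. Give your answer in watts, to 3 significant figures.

0.279 W

Series elements share the same current, so find I first, then use P = I²R.
R_total = 68.5 + 68.0 + 4.49 = 141.0 Ω
I = V / R_total = 9.00 / 141.0 = 0.06383 A
P_R1 = I² × R1 = (0.06383)² × 68.5 = 0.2791 W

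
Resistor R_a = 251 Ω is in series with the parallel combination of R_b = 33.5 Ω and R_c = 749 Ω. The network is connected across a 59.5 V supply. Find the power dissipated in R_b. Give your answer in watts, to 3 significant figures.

Replace R_b and R_c with their parallel equivalent so the circuit becomes R_a in series with R_p.
R_p = (33.5×749)/(33.5+749) = 32.07 Ω
R_total = 251 + 32.07 = 283.1 Ω
I = V / R_total = 59.5 / 283.1 = 0.2102 A
Voltage across the parallel pair: V_p = I × R_p = 0.2102 × 32.07 = 6.740 V
R_b is across V_p, so use P = V²/R for that branch.
P_R_b = (6.740)² / 33.5 = 1.356 W

1.36 W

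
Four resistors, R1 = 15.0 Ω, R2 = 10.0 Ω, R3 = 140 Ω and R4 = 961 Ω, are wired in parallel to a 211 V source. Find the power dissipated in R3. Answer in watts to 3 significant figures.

318 W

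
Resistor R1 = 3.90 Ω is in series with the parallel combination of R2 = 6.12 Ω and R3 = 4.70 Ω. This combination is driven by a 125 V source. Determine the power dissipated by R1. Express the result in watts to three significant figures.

1420 W

Reduce the parallel pair to R_p first; the network is then a simple series string.
R_p = (6.12×4.70)/(6.12+4.70) = 2.658 Ω
R_total = 3.90 + 2.658 = 6.558 Ω
I = V / R_total = 125 / 6.558 = 19.06 A
R1 is in the main series path, so its power is I²R1.
P_R1 = (19.06)² × 3.90 = 1417 W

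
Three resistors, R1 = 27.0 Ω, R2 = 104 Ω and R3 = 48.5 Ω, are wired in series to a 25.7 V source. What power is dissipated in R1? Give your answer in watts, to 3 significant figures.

Since the resistors are in series they all carry the loop current I = V/R_total; the power in any one is I²R.
R_total = 27.0 + 104 + 48.5 = 179.5 Ω
I = V / R_total = 25.7 / 179.5 = 0.1432 A
P_R1 = I² × R1 = (0.1432)² × 27.0 = 0.5535 W

0.553 W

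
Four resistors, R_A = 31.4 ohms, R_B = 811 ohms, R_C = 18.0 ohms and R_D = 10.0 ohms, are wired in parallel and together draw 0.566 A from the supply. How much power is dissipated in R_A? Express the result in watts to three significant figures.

0.287 W

We need the common branch voltage; get it from I_total × R_eq, then P = V²/R for the branch.
1/R_eq = 1/31.4 + 1/811 + 1/18.0 + 1/10.0 ⇒ R_eq = 5.301 Ω
V = I_total × R_eq = 0.5660 × 5.301 = 3.000 V
P_R_A = V² / R_A = (3.000)² / 31.4 = 0.2867 W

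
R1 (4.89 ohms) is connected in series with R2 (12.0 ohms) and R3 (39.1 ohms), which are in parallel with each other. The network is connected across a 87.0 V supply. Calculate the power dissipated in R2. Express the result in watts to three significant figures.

Collapse R2‖R3 to a single equivalent, reducing the network to two series elements.
R_p = (12.0×39.1)/(12.0+39.1) = 9.182 Ω
R_total = 4.89 + 9.182 = 14.07 Ω
I = V / R_total = 87.0 / 14.07 = 6.182 A
Voltage across the parallel pair: V_p = I × R_p = 6.182 × 9.182 = 56.77 V
With V_p across R2, its power is V_p²/R2.
P_R2 = (56.77)² / 12.0 = 268.5 W

269 W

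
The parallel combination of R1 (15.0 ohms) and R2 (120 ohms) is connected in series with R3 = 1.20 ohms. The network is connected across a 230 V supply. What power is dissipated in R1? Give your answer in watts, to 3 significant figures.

2970 W

Collapse the R1‖R2 pair into one equivalent R_p; then R_p and R3 form a series string.
R_p = (15.0×120)/(15.0+120) = 13.33 Ω
R_total = R_p + 1.20 = 13.33 + 1.20 = 14.53 Ω
I = V / R_total = 230 / 14.53 = 15.83 A
Voltage across the parallel pair: V_p = I × R_p = 15.83 × 13.33 = 211.0 V
R1 sits across V_p; its power is V_p²/R.
P_R1 = (211.0)² / 15.0 = 2968 W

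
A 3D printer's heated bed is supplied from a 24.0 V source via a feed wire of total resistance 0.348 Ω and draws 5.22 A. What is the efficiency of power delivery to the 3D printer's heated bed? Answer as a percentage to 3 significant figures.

92.4 %

The feed wire carries the full 5.22 A.
P_line = I² R_line = (5.220)² × 0.348 = 9.482 W
P_source = V I = 24.0 × 5.220 = 125.3 W; P_load = 115.8 W
η = P_load / P_source = 115.8 / 125.3 = 0.9243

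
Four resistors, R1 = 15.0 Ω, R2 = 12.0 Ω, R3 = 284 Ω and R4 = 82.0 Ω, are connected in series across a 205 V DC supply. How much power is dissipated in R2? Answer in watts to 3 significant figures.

3.27 W

Series elements share the same current, so find I first, then use P = I²R.
R_total = 15.0 + 12.0 + 284 + 82.0 = 393.0 Ω
I = V / R_total = 205 / 393.0 = 0.5216 A
P_R2 = I² × R2 = (0.5216)² × 12.0 = 3.265 W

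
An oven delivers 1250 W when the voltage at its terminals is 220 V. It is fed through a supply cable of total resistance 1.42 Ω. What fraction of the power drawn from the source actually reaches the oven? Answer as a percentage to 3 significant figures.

96.5 %

I = P / V = 1250 / 220 = 5.682 A through the supply cable.
P_line = I² R_line = (5.682)² × 1.42 = 45.84 W
P_source = P_load + P_line = 1250 + 45.84 = 1296 W
η = P_load / P_source = 1250 / 1296 = 0.9646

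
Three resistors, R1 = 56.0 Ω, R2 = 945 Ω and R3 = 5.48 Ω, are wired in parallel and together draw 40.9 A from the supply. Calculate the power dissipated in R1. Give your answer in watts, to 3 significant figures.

We need the common branch voltage; get it from I_total × R_eq, then P = V²/R for the branch.
1/R_eq = 1/56.0 + 1/945 + 1/5.48 ⇒ R_eq = 4.965 Ω
V = I_total × R_eq = 40.90 × 4.965 = 203.1 V
P_R1 = V² / R1 = (203.1)² / 56.0 = 736.5 W

736 W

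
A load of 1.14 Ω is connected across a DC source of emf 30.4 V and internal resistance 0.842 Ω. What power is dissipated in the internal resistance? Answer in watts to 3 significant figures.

The source's internal resistance is just another series element carrying I; its dissipation is I²r.
I = ε / (r + R) = 30.4 / (0.842 + 1.14) = 15.34 A
P_int = I² r = (15.34)² × 0.842 = 198.1 W

198 W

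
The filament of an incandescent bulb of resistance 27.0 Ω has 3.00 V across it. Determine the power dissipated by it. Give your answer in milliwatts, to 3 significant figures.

With V across and R both known, P = V²/R gives the dissipation directly.
P = (3.00 V)² / 27.0 Ω = 0.3333 W

333 mW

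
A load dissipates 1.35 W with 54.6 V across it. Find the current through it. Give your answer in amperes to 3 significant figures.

0.0247 A

The two known quantities fix the third via I = P / V.
I = 1.35 / 54.6 = 0.02473 A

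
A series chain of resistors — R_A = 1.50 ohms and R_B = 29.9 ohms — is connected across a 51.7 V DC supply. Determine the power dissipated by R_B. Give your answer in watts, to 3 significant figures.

Since the resistors are in series they all carry the loop current I = V/R_total; the power in any one is I²R.
R_total = 1.50 + 29.9 = 31.40 Ω
I = V / R_total = 51.7 / 31.40 = 1.646 A
P_R_B = I² × R_B = (1.646)² × 29.9 = 81.06 W

81.1 W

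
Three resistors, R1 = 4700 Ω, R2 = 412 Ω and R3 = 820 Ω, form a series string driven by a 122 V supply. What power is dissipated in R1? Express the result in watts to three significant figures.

1.99 W

Series elements share the same current, so find I first, then use P = I²R.
R_total = 4700 + 412 + 820 = 5932 Ω
I = V / R_total = 122 / 5932 = 0.02057 A
P_R1 = I² × R1 = (0.02057)² × 4700 = 1.988 W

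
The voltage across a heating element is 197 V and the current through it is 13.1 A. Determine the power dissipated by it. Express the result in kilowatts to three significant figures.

2.58 kW

V and I are known directly — P = V I, no intermediate step needed.
P = 197 V × 13.10 A = 2581 W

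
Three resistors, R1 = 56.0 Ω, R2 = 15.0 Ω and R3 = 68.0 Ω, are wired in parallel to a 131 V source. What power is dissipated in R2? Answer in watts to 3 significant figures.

1140 W

Each parallel branch sees the full supply voltage, so P = V²/R applies directly to the target branch.
P_R2 = V² / R2 = (131)² / 15.0 Ω = 1144 W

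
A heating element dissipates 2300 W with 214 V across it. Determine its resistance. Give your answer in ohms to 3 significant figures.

19.9 Ω

From P = V I = I²R = V²/R, with the two given quantities we get R = V² / P.
R = (214)² / 2300 = 19.91 Ω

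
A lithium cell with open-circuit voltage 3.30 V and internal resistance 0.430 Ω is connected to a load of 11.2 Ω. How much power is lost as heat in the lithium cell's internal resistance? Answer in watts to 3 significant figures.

Internal loss is I²r, with I set by the total series resistance r+R.
I = ε / (r + R) = 3.30 / (0.430 + 11.2) = 0.2837 A
P_int = I² r = (0.2837)² × 0.430 = 0.03462 W

0.0346 W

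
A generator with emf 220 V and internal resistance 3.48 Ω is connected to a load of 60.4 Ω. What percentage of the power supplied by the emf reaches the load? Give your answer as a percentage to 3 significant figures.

94.6 %

Both r and R carry the same current, so the power split is just the resistance split: η = R/(R+r).
η = R / (R + r) = 60.4 / (60.4 + 3.48) = 0.9455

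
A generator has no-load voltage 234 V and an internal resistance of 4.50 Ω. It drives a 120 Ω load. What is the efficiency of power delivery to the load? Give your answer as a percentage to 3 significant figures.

Both r and R carry the same current, so the power split is just the resistance split: η = R/(R+r).
η = R / (R + r) = 120 / (120 + 4.50) = 0.9639

96.4 %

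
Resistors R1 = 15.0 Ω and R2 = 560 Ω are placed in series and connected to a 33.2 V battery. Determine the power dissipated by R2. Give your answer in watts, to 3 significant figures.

In a series string the same current flows through every resistor — find that current, then P = I²R for the one we want.
R_total = 15.0 + 560 = 575.0 Ω
I = V / R_total = 33.2 / 575.0 = 0.05774 A
P_R2 = I² × R2 = (0.05774)² × 560 = 1.867 W

1.87 W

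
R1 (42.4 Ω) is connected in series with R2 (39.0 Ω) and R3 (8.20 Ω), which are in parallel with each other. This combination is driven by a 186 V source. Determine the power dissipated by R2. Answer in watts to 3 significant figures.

16.8 W

First combine the parallel branches into one equivalent R_p, then R1 + R_p is a series pair.
R_p = (39.0×8.20)/(39.0+8.20) = 6.775 Ω
R_total = 42.4 + 6.775 = 49.18 Ω
I = V / R_total = 186 / 49.18 = 3.782 A
Voltage across the parallel pair: V_p = I × R_p = 3.782 × 6.775 = 25.63 V
With V_p across R2, its power is V_p²/R2.
P_R2 = (25.63)² / 39.0 = 16.84 W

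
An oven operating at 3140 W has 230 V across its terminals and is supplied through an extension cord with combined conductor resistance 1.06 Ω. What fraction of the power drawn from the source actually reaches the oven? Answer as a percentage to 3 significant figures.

94.1 %

I = P / V = 3140 / 230 = 13.65 A through the extension cord.
P_line = I² R_line = (13.65)² × 1.06 = 197.6 W
P_source = P_load + P_line = 3140 + 197.6 = 3338 W
η = P_load / P_source = 3140 / 3338 = 0.9408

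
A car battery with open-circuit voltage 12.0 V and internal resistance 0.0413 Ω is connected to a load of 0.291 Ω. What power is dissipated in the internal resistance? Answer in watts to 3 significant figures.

53.9 W

The internal resistance carries the same current as the load; P_int = I²r.
I = ε / (r + R) = 12.0 / (0.0413 + 0.291) = 36.11 A
P_int = I² r = (36.11)² × 0.0413 = 53.86 W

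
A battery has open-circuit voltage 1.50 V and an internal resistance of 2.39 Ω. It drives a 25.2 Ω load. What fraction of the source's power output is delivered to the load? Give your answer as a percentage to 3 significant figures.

91.3 %

η = P_load/(P_load+P_int) = I²R/(I²R+I²r) = R/(R+r) — the I² cancels for series elements.
η = R / (R + r) = 25.2 / (25.2 + 2.39) = 0.9134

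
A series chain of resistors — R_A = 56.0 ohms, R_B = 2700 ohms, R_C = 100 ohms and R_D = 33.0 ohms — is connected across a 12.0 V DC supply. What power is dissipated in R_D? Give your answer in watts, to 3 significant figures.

0.000569 W

In a series string the same current flows through every resistor — find that current, then P = I²R for the one we want.
R_total = 56.0 + 2700 + 100 + 33.0 = 2889 Ω
I = V / R_total = 12.0 / 2889 = 0.004154 A
P_R_D = I² × R_D = (0.004154)² × 33.0 = 0.0005694 W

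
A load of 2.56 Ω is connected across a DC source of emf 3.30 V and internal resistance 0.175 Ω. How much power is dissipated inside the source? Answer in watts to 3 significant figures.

The internal resistance carries the same current as the load; P_int = I²r.
I = ε / (r + R) = 3.30 / (0.175 + 2.56) = 1.207 A
P_int = I² r = (1.207)² × 0.175 = 0.2548 W

0.255 W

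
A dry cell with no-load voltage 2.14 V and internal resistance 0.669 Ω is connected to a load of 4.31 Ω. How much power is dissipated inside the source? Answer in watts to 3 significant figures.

r is in series with the load, so it carries the full circuit current — the loss in it is I²r.
I = ε / (r + R) = 2.14 / (0.669 + 4.31) = 0.4298 A
P_int = I² r = (0.4298)² × 0.669 = 0.1236 W

0.124 W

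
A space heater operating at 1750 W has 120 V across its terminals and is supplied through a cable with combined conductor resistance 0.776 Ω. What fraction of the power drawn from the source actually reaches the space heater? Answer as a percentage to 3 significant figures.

I = P / V = 1750 / 120 = 14.58 A through the cable.
P_line = I² R_line = (14.58)² × 0.776 = 165.0 W
P_source = P_load + P_line = 1750 + 165.0 = 1915 W
η = P_load / P_source = 1750 / 1915 = 0.9138

91.4 %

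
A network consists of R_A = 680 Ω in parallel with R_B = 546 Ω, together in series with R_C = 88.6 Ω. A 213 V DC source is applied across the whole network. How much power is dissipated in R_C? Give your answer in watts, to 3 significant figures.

Collapse the R_A‖R_B pair into one equivalent R_p; then R_p and R_C form a series string.
R_p = (680×546)/(680+546) = 302.8 Ω
R_total = R_p + 88.6 = 302.8 + 88.6 = 391.4 Ω
I = V / R_total = 213 / 391.4 = 0.5441 A
R_C carries the full series current, so P = I²R.
P_R_C = (0.5441)² × 88.6 = 26.23 W

26.2 W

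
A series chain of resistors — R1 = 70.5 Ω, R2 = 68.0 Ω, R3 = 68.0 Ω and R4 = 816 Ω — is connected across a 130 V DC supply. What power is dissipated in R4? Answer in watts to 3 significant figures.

13.2 W

The current is common to all series resistors; compute it, then apply P = I²R for the target.
R_total = 70.5 + 68.0 + 68.0 + 816 = 1022 Ω
I = V / R_total = 130 / 1022 = 0.1271 A
P_R4 = I² × R4 = (0.1271)² × 816 = 13.19 W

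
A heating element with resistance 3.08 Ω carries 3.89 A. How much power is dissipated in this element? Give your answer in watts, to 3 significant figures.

46.6 W

The current through and the resistance of the element are both given; use P = I²R.
P = (3.890 A)² × 3.08 Ω = 46.61 W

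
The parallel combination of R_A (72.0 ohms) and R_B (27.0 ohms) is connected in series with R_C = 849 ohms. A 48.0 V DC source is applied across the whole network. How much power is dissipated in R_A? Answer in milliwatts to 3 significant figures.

16.4 mW

Collapse the R_A‖R_B pair into one equivalent R_p; then R_p and R_C form a series string.
R_p = (72.0×27.0)/(72.0+27.0) = 19.64 Ω
R_total = R_p + 849 = 19.64 + 849 = 868.6 Ω
I = V / R_total = 48.0 / 868.6 = 0.05526 A
Voltage across the parallel pair: V_p = I × R_p = 0.05526 × 19.64 = 1.085 V
R_A has V_p across it, so P = V_p²/R_A.
P_R_A = (1.085)² / 72.0 = 0.01635 W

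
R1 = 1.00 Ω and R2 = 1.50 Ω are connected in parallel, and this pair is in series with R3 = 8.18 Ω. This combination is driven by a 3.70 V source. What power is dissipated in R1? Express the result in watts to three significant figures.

Collapse the R1‖R2 pair into one equivalent R_p; then R_p and R3 form a series string.
R_p = (1.00×1.50)/(1.00+1.50) = 0.6000 Ω
R_total = R_p + 8.18 = 0.6000 + 8.18 = 8.780 Ω
I = V / R_total = 3.70 / 8.780 = 0.4214 A
Voltage across the parallel pair: V_p = I × R_p = 0.4214 × 0.6000 = 0.2528 V
R1 sits across V_p; its power is V_p²/R.
P_R1 = (0.2528)² / 1.00 = 0.06393 W

0.0639 W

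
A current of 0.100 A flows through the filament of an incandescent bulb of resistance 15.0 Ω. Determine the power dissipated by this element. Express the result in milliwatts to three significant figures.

Knowing I and R, the power is just I²R — no need to find V first.
P = (0.1000 A)² × 15.0 Ω = 0.1500 W

150 mW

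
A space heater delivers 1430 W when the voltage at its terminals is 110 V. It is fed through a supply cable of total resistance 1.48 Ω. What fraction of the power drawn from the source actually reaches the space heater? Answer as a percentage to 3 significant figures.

85.1 %

I = P / V = 1430 / 110 = 13.00 A through the supply cable.
P_line = I² R_line = (13.00)² × 1.48 = 250.1 W
P_source = P_load + P_line = 1430 + 250.1 = 1680 W
η = P_load / P_source = 1430 / 1680 = 0.8511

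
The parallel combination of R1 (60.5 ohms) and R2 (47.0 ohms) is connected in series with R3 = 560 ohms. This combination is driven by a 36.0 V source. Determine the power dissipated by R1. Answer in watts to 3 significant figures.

Collapse the R1‖R2 pair into one equivalent R_p; then R_p and R3 form a series string.
R_p = (60.5×47.0)/(60.5+47.0) = 26.45 Ω
R_total = R_p + 560 = 26.45 + 560 = 586.5 Ω
I = V / R_total = 36.0 / 586.5 = 0.06139 A
Voltage across the parallel pair: V_p = I × R_p = 0.06139 × 26.45 = 1.624 V
R1 has V_p across it, so P = V_p²/R1.
P_R1 = (1.624)² / 60.5 = 0.04358 W

0.0436 W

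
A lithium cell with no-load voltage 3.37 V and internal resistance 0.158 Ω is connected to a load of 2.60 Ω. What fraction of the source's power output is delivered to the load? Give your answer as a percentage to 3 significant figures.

Both r and R carry the same current, so the power split is just the resistance split: η = R/(R+r).
η = R / (R + r) = 2.60 / (2.60 + 0.158) = 0.9427

94.3 %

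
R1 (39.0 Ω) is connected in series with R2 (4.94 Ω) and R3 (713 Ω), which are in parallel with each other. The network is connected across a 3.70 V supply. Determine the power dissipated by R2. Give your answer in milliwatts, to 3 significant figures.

Reduce the parallel pair to R_p first; the network is then a simple series string.
R_p = (4.94×713)/(4.94+713) = 4.906 Ω
R_total = 39.0 + 4.906 = 43.91 Ω
I = V / R_total = 3.70 / 43.91 = 0.08427 A
Voltage across the parallel pair: V_p = I × R_p = 0.08427 × 4.906 = 0.4134 V
With V_p across R2, its power is V_p²/R2.
P_R2 = (0.4134)² / 4.94 = 0.03460 W

34.6 mW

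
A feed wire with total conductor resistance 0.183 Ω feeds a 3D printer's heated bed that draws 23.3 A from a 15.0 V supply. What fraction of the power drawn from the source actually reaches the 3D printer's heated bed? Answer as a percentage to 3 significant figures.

71.6 %

The feed wire carries the full 23.3 A.
P_line = I² R_line = (23.30)² × 0.183 = 99.35 W
P_source = V I = 15.0 × 23.30 = 349.5 W; P_load = 250.2 W
η = P_load / P_source = 250.2 / 349.5 = 0.7157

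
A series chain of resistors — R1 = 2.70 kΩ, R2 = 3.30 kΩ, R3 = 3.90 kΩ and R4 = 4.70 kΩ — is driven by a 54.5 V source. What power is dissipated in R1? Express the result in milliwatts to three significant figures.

37.6 mW

In a series string the same current flows through every resistor — find that current, then P = I²R for the one we want.
R_total = (2.70 + 3.30 + 3.90 + 4.70) kΩ = 14600 Ω
I = V / R_total = 54.5 / 14600 = 0.003733 A
P_R1 = I² × R1 = (0.003733)² × 2700 = 0.03762 W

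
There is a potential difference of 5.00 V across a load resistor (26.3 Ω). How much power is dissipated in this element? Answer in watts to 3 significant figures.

V and R are stated; P = V²/R avoids computing the current.
P = (5.00 V)² / 26.3 Ω = 0.9506 W

0.951 W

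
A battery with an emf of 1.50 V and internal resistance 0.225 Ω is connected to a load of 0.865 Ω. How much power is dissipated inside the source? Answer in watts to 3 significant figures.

0.426 W

Internal loss is I²r, with I set by the total series resistance r+R.
I = ε / (r + R) = 1.50 / (0.225 + 0.865) = 1.376 A
P_int = I² r = (1.376)² × 0.225 = 0.4261 W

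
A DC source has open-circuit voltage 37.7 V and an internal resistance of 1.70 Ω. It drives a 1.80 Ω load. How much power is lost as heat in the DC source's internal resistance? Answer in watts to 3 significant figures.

The source's internal resistance is just another series element carrying I; its dissipation is I²r.
I = ε / (r + R) = 37.7 / (1.70 + 1.80) = 10.77 A
P_int = I² r = (10.77)² × 1.70 = 197.2 W

197 W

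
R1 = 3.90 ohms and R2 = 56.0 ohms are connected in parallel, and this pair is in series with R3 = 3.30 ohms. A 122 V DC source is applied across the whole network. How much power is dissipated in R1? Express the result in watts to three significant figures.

1050 W

Reduce the parallel combination to a single R_p; the circuit then becomes R_p in series with the remaining resistor.
R_p = (3.90×56.0)/(3.90+56.0) = 3.646 Ω
R_total = R_p + 3.30 = 3.646 + 3.30 = 6.946 Ω
I = V / R_total = 122 / 6.946 = 17.56 A
Voltage across the parallel pair: V_p = I × R_p = 17.56 × 3.646 = 64.04 V
R1 has V_p across it, so P = V_p²/R1.
P_R1 = (64.04)² / 3.90 = 1052 W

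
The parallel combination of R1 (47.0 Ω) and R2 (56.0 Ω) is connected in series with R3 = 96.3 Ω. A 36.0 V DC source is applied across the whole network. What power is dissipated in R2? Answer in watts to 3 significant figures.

1.02 W

Reduce the parallel combination to a single R_p; the circuit then becomes R_p in series with the remaining resistor.
R_p = (47.0×56.0)/(47.0+56.0) = 25.55 Ω
R_total = R_p + 96.3 = 25.55 + 96.3 = 121.9 Ω
I = V / R_total = 36.0 / 121.9 = 0.2954 A
Voltage across the parallel pair: V_p = I × R_p = 0.2954 × 25.55 = 7.549 V
R2 has V_p across it, so P = V_p²/R2.
P_R2 = (7.549)² / 56.0 = 1.018 W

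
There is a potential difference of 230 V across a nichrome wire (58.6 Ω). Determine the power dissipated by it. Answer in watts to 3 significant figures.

903 W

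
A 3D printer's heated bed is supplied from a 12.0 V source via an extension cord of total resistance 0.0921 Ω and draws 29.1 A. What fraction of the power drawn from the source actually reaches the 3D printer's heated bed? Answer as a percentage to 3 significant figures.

77.7 %

The extension cord carries the full 29.1 A.
P_line = I² R_line = (29.10)² × 0.0921 = 77.99 W
P_source = V I = 12.0 × 29.10 = 349.2 W; P_load = 271.2 W
η = P_load / P_source = 271.2 / 349.2 = 0.7767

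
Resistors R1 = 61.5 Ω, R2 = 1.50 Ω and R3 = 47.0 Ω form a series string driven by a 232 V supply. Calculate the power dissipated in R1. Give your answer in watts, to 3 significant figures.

In a series string the same current flows through every resistor — find that current, then P = I²R for the one we want.
R_total = 61.5 + 1.50 + 47.0 = 110.0 Ω
I = V / R_total = 232 / 110.0 = 2.109 A
P_R1 = I² × R1 = (2.109)² × 61.5 = 273.6 W

274 W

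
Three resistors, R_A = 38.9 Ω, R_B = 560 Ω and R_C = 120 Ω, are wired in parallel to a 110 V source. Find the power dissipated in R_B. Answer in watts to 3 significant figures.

21.6 W

R_B sits directly across the source, so P = V²/R with V = 110 V.
P_R_B = V² / R_B = (110)² / 560 Ω = 21.61 W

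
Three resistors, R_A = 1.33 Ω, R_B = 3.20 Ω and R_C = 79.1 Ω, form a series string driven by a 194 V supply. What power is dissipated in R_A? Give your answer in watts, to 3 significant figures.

Since the resistors are in series they all carry the loop current I = V/R_total; the power in any one is I²R.
R_total = 1.33 + 3.20 + 79.1 = 83.63 Ω
I = V / R_total = 194 / 83.63 = 2.320 A
P_R_A = I² × R_A = (2.320)² × 1.33 = 7.157 W

7.16 W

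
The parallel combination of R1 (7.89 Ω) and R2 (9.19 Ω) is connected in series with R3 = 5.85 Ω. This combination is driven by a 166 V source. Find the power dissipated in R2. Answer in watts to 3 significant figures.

Combine R1 and R2 into their parallel equivalent first, reducing the network to two series resistors.
R_p = (7.89×9.19)/(7.89+9.19) = 4.245 Ω
R_total = R_p + 5.85 = 4.245 + 5.85 = 10.10 Ω
I = V / R_total = 166 / 10.10 = 16.44 A
Voltage across the parallel pair: V_p = I × R_p = 16.44 × 4.245 = 69.81 V
R2 has V_p across it, so P = V_p²/R2.
P_R2 = (69.81)² / 9.19 = 530.2 W

530 W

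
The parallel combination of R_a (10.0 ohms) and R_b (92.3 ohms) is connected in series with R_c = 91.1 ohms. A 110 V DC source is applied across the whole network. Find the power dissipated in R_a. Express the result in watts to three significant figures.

First find R_p for the parallel pair, then treat R_p + R_c as a series loop.
R_p = (10.0×92.3)/(10.0+92.3) = 9.022 Ω
R_total = R_p + 91.1 = 9.022 + 91.1 = 100.1 Ω
I = V / R_total = 110 / 100.1 = 1.099 A
Voltage across the parallel pair: V_p = I × R_p = 1.099 × 9.022 = 9.913 V
R_a has V_p across it, so P = V_p²/R_a.
P_R_a = (9.913)² / 10.0 = 9.826 W

9.83 W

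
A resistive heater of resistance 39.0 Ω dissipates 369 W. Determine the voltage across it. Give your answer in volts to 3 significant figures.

120 V

The two known quantities fix the third via V = √(P R).
V = √(369 × 39.0) = 120.0 V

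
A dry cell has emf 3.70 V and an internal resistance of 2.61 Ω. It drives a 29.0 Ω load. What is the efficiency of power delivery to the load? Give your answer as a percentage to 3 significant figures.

Both r and R carry the same current, so the power split is just the resistance split: η = R/(R+r).
η = R / (R + r) = 29.0 / (29.0 + 2.61) = 0.9174

91.7 %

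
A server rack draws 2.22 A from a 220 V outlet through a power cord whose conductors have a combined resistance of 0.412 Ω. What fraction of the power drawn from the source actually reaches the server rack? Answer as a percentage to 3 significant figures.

99.6 %

The power cord carries the full 2.22 A.
P_line = I² R_line = (2.220)² × 0.412 = 2.031 W
P_source = V I = 220 × 2.220 = 488.4 W; P_load = 486.4 W
η = P_load / P_source = 486.4 / 488.4 = 0.9958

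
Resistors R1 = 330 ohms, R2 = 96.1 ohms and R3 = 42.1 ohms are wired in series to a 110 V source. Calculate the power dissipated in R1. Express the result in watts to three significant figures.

18.2 W

Every series element carries the same I. Get I from the total resistance, then P = I² × R1.
R_total = 330 + 96.1 + 42.1 = 468.2 Ω
I = V / R_total = 110 / 468.2 = 0.2349 A
P_R1 = I² × R1 = (0.2349)² × 330 = 18.22 W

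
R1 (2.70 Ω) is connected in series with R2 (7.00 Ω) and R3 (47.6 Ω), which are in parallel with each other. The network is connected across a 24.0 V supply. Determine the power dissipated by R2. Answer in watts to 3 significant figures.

First combine the parallel branches into one equivalent R_p, then R1 + R_p is a series pair.
R_p = (7.00×47.6)/(7.00+47.6) = 6.103 Ω
R_total = 2.70 + 6.103 = 8.803 Ω
I = V / R_total = 24.0 / 8.803 = 2.726 A
Voltage across the parallel pair: V_p = I × R_p = 2.726 × 6.103 = 16.64 V
R2 is across V_p, so use P = V²/R for that branch.
P_R2 = (16.64)² / 7.00 = 39.55 W

39.5 W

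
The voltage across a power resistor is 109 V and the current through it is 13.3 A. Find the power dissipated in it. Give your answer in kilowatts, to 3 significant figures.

Since both terminal voltage and current are stated, P = V I gives the power in one step.
P = 109 V × 13.30 A = 1450 W

1.45 kW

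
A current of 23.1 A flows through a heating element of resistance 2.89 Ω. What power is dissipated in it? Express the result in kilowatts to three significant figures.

1.54 kW

Knowing I and R, the power is just I²R — no need to find V first.
P = (23.10 A)² × 2.89 Ω = 1542 W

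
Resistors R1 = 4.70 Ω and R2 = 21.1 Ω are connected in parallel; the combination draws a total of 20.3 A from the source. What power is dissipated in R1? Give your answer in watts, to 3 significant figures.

We need the common branch voltage; get it from I_total × R_eq, then P = V²/R for the branch.
1/R_eq = 1/4.70 + 1/21.1 ⇒ R_eq = 3.844 Ω
V = I_total × R_eq = 20.30 × 3.844 = 78.03 V
P_R1 = V² / R1 = (78.03)² / 4.70 = 1295 W

1300 W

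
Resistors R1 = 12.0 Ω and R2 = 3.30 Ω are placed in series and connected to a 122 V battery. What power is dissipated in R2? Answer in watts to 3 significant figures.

Every series element carries the same I. Get I from the total resistance, then P = I² × R2.
R_total = 12.0 + 3.30 = 15.30 Ω
I = V / R_total = 122 / 15.30 = 7.974 A
P_R2 = I² × R2 = (7.974)² × 3.30 = 209.8 W

210 W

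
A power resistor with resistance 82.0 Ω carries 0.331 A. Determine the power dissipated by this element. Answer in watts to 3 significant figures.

Knowing I and R, the power is just I²R — no need to find V first.
P = (0.3310 A)² × 82.0 Ω = 8.984 W

8.98 W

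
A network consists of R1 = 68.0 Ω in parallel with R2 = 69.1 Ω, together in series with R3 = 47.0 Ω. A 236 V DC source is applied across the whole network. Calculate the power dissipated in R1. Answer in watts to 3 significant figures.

Combine R1 and R2 into their parallel equivalent first, reducing the network to two series resistors.
R_p = (68.0×69.1)/(68.0+69.1) = 34.27 Ω
R_total = R_p + 47.0 = 34.27 + 47.0 = 81.27 Ω
I = V / R_total = 236 / 81.27 = 2.904 A
Voltage across the parallel pair: V_p = I × R_p = 2.904 × 34.27 = 99.52 V
Use P = V²/R for R1 with V = V_p.
P_R1 = (99.52)² / 68.0 = 145.7 W

146 W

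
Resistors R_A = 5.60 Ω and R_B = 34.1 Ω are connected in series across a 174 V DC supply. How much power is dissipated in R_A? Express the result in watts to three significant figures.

Series elements share the same current, so find I first, then use P = I²R.
R_total = 5.60 + 34.1 = 39.70 Ω
I = V / R_total = 174 / 39.70 = 4.383 A
P_R_A = I² × R_A = (4.383)² × 5.60 = 107.6 W

108 W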